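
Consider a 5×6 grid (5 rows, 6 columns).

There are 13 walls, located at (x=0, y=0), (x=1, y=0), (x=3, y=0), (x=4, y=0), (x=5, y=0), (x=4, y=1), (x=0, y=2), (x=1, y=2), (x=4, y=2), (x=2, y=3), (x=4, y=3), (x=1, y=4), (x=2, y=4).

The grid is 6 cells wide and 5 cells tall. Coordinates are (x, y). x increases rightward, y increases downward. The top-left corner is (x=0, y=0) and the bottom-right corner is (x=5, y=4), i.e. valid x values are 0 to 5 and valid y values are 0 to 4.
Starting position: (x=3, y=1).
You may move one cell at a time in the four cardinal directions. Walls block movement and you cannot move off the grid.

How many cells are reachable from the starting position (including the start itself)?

Answer: Reachable cells: 14

Derivation:
BFS flood-fill from (x=3, y=1):
  Distance 0: (x=3, y=1)
  Distance 1: (x=2, y=1), (x=3, y=2)
  Distance 2: (x=2, y=0), (x=1, y=1), (x=2, y=2), (x=3, y=3)
  Distance 3: (x=0, y=1), (x=3, y=4)
  Distance 4: (x=4, y=4)
  Distance 5: (x=5, y=4)
  Distance 6: (x=5, y=3)
  Distance 7: (x=5, y=2)
  Distance 8: (x=5, y=1)
Total reachable: 14 (grid has 17 open cells total)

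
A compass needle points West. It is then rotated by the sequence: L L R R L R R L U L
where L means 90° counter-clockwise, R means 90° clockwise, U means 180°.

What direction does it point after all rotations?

Answer: Final heading: North

Derivation:
Start: West
  L (left (90° counter-clockwise)) -> South
  L (left (90° counter-clockwise)) -> East
  R (right (90° clockwise)) -> South
  R (right (90° clockwise)) -> West
  L (left (90° counter-clockwise)) -> South
  R (right (90° clockwise)) -> West
  R (right (90° clockwise)) -> North
  L (left (90° counter-clockwise)) -> West
  U (U-turn (180°)) -> East
  L (left (90° counter-clockwise)) -> North
Final: North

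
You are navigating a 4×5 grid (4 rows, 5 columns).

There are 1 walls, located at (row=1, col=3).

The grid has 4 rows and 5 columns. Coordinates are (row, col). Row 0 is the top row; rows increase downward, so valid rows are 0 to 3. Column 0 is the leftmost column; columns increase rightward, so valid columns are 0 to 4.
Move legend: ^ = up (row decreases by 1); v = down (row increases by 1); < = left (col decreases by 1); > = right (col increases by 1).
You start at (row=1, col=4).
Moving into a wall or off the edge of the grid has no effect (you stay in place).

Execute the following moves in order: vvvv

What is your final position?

Start: (row=1, col=4)
  v (down): (row=1, col=4) -> (row=2, col=4)
  v (down): (row=2, col=4) -> (row=3, col=4)
  v (down): blocked, stay at (row=3, col=4)
  v (down): blocked, stay at (row=3, col=4)
Final: (row=3, col=4)

Answer: Final position: (row=3, col=4)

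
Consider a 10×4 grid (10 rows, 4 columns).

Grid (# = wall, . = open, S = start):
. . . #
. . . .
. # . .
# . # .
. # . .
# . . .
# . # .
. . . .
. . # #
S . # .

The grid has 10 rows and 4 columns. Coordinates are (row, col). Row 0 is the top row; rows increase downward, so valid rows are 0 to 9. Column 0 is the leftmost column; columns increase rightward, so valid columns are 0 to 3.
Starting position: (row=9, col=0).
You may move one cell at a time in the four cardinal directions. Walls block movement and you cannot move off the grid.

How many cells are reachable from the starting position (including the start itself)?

BFS flood-fill from (row=9, col=0):
  Distance 0: (row=9, col=0)
  Distance 1: (row=8, col=0), (row=9, col=1)
  Distance 2: (row=7, col=0), (row=8, col=1)
  Distance 3: (row=7, col=1)
  Distance 4: (row=6, col=1), (row=7, col=2)
  Distance 5: (row=5, col=1), (row=7, col=3)
  Distance 6: (row=5, col=2), (row=6, col=3)
  Distance 7: (row=4, col=2), (row=5, col=3)
  Distance 8: (row=4, col=3)
  Distance 9: (row=3, col=3)
  Distance 10: (row=2, col=3)
  Distance 11: (row=1, col=3), (row=2, col=2)
  Distance 12: (row=1, col=2)
  Distance 13: (row=0, col=2), (row=1, col=1)
  Distance 14: (row=0, col=1), (row=1, col=0)
  Distance 15: (row=0, col=0), (row=2, col=0)
Total reachable: 26 (grid has 29 open cells total)

Answer: Reachable cells: 26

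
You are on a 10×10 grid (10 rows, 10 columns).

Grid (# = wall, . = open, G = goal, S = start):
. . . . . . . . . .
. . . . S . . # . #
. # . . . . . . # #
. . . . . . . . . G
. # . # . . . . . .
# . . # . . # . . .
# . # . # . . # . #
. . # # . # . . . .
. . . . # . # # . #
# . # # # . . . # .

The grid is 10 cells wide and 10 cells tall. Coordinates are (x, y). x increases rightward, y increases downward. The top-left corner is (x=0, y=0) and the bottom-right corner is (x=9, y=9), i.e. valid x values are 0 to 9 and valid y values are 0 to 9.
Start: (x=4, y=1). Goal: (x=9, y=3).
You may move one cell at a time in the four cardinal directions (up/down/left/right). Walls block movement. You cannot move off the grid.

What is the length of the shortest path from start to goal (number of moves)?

Answer: Shortest path length: 7

Derivation:
BFS from (x=4, y=1) until reaching (x=9, y=3):
  Distance 0: (x=4, y=1)
  Distance 1: (x=4, y=0), (x=3, y=1), (x=5, y=1), (x=4, y=2)
  Distance 2: (x=3, y=0), (x=5, y=0), (x=2, y=1), (x=6, y=1), (x=3, y=2), (x=5, y=2), (x=4, y=3)
  Distance 3: (x=2, y=0), (x=6, y=0), (x=1, y=1), (x=2, y=2), (x=6, y=2), (x=3, y=3), (x=5, y=3), (x=4, y=4)
  Distance 4: (x=1, y=0), (x=7, y=0), (x=0, y=1), (x=7, y=2), (x=2, y=3), (x=6, y=3), (x=5, y=4), (x=4, y=5)
  Distance 5: (x=0, y=0), (x=8, y=0), (x=0, y=2), (x=1, y=3), (x=7, y=3), (x=2, y=4), (x=6, y=4), (x=5, y=5)
  Distance 6: (x=9, y=0), (x=8, y=1), (x=0, y=3), (x=8, y=3), (x=7, y=4), (x=2, y=5), (x=5, y=6)
  Distance 7: (x=9, y=3), (x=0, y=4), (x=8, y=4), (x=1, y=5), (x=7, y=5), (x=6, y=6)  <- goal reached here
One shortest path (7 moves): (x=4, y=1) -> (x=5, y=1) -> (x=6, y=1) -> (x=6, y=2) -> (x=7, y=2) -> (x=7, y=3) -> (x=8, y=3) -> (x=9, y=3)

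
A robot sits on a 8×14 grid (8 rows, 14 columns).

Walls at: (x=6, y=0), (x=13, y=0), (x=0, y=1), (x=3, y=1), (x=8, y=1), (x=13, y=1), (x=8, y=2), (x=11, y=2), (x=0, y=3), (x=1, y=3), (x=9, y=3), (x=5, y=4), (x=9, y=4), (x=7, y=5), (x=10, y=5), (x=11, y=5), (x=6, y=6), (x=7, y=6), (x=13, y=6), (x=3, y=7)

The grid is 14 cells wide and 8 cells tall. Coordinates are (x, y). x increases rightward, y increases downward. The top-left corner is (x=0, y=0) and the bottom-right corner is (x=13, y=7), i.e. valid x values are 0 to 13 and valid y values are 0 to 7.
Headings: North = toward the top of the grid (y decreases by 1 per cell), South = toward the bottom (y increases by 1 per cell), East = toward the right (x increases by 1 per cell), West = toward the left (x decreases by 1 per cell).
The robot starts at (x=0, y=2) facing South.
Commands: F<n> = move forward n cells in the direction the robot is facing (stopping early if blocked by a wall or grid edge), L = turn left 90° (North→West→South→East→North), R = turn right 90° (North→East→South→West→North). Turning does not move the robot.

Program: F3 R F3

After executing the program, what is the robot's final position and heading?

Start: (x=0, y=2), facing South
  F3: move forward 0/3 (blocked), now at (x=0, y=2)
  R: turn right, now facing West
  F3: move forward 0/3 (blocked), now at (x=0, y=2)
Final: (x=0, y=2), facing West

Answer: Final position: (x=0, y=2), facing West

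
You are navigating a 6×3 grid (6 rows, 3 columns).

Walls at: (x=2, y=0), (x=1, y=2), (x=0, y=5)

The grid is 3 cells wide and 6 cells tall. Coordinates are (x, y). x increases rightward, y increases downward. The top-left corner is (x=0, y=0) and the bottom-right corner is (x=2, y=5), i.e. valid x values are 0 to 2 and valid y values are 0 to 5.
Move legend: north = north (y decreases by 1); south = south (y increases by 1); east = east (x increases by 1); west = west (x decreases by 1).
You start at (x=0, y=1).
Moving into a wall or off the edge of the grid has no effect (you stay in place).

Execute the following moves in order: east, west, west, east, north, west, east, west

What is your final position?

Start: (x=0, y=1)
  east (east): (x=0, y=1) -> (x=1, y=1)
  west (west): (x=1, y=1) -> (x=0, y=1)
  west (west): blocked, stay at (x=0, y=1)
  east (east): (x=0, y=1) -> (x=1, y=1)
  north (north): (x=1, y=1) -> (x=1, y=0)
  west (west): (x=1, y=0) -> (x=0, y=0)
  east (east): (x=0, y=0) -> (x=1, y=0)
  west (west): (x=1, y=0) -> (x=0, y=0)
Final: (x=0, y=0)

Answer: Final position: (x=0, y=0)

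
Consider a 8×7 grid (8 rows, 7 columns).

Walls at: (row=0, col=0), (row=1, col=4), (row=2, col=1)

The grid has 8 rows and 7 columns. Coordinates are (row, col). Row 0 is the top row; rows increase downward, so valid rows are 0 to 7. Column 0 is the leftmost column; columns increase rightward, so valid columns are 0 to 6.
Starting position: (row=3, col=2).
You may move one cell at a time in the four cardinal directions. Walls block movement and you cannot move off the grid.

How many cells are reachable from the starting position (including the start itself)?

Answer: Reachable cells: 53

Derivation:
BFS flood-fill from (row=3, col=2):
  Distance 0: (row=3, col=2)
  Distance 1: (row=2, col=2), (row=3, col=1), (row=3, col=3), (row=4, col=2)
  Distance 2: (row=1, col=2), (row=2, col=3), (row=3, col=0), (row=3, col=4), (row=4, col=1), (row=4, col=3), (row=5, col=2)
  Distance 3: (row=0, col=2), (row=1, col=1), (row=1, col=3), (row=2, col=0), (row=2, col=4), (row=3, col=5), (row=4, col=0), (row=4, col=4), (row=5, col=1), (row=5, col=3), (row=6, col=2)
  Distance 4: (row=0, col=1), (row=0, col=3), (row=1, col=0), (row=2, col=5), (row=3, col=6), (row=4, col=5), (row=5, col=0), (row=5, col=4), (row=6, col=1), (row=6, col=3), (row=7, col=2)
  Distance 5: (row=0, col=4), (row=1, col=5), (row=2, col=6), (row=4, col=6), (row=5, col=5), (row=6, col=0), (row=6, col=4), (row=7, col=1), (row=7, col=3)
  Distance 6: (row=0, col=5), (row=1, col=6), (row=5, col=6), (row=6, col=5), (row=7, col=0), (row=7, col=4)
  Distance 7: (row=0, col=6), (row=6, col=6), (row=7, col=5)
  Distance 8: (row=7, col=6)
Total reachable: 53 (grid has 53 open cells total)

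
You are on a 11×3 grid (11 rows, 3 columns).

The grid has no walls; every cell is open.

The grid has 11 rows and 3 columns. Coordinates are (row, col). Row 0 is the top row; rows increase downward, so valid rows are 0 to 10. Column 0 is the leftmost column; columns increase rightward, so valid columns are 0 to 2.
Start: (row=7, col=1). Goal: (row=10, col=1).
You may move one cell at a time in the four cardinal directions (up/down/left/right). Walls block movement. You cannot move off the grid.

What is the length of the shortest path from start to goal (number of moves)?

Answer: Shortest path length: 3

Derivation:
BFS from (row=7, col=1) until reaching (row=10, col=1):
  Distance 0: (row=7, col=1)
  Distance 1: (row=6, col=1), (row=7, col=0), (row=7, col=2), (row=8, col=1)
  Distance 2: (row=5, col=1), (row=6, col=0), (row=6, col=2), (row=8, col=0), (row=8, col=2), (row=9, col=1)
  Distance 3: (row=4, col=1), (row=5, col=0), (row=5, col=2), (row=9, col=0), (row=9, col=2), (row=10, col=1)  <- goal reached here
One shortest path (3 moves): (row=7, col=1) -> (row=8, col=1) -> (row=9, col=1) -> (row=10, col=1)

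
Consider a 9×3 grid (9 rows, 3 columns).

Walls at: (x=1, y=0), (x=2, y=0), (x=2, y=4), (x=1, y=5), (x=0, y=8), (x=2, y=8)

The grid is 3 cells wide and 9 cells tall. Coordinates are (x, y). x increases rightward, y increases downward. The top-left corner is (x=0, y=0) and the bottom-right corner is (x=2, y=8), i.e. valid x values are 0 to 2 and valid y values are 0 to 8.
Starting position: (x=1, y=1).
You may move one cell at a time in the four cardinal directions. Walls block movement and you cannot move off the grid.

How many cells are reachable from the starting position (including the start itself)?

BFS flood-fill from (x=1, y=1):
  Distance 0: (x=1, y=1)
  Distance 1: (x=0, y=1), (x=2, y=1), (x=1, y=2)
  Distance 2: (x=0, y=0), (x=0, y=2), (x=2, y=2), (x=1, y=3)
  Distance 3: (x=0, y=3), (x=2, y=3), (x=1, y=4)
  Distance 4: (x=0, y=4)
  Distance 5: (x=0, y=5)
  Distance 6: (x=0, y=6)
  Distance 7: (x=1, y=6), (x=0, y=7)
  Distance 8: (x=2, y=6), (x=1, y=7)
  Distance 9: (x=2, y=5), (x=2, y=7), (x=1, y=8)
Total reachable: 21 (grid has 21 open cells total)

Answer: Reachable cells: 21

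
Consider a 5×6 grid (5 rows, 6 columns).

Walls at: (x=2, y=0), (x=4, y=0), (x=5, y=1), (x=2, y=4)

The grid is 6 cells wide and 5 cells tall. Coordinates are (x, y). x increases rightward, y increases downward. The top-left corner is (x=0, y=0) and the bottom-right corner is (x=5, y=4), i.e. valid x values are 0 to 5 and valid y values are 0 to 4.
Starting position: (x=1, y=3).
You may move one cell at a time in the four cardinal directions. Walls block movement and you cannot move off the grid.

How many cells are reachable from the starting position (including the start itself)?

BFS flood-fill from (x=1, y=3):
  Distance 0: (x=1, y=3)
  Distance 1: (x=1, y=2), (x=0, y=3), (x=2, y=3), (x=1, y=4)
  Distance 2: (x=1, y=1), (x=0, y=2), (x=2, y=2), (x=3, y=3), (x=0, y=4)
  Distance 3: (x=1, y=0), (x=0, y=1), (x=2, y=1), (x=3, y=2), (x=4, y=3), (x=3, y=4)
  Distance 4: (x=0, y=0), (x=3, y=1), (x=4, y=2), (x=5, y=3), (x=4, y=4)
  Distance 5: (x=3, y=0), (x=4, y=1), (x=5, y=2), (x=5, y=4)
Total reachable: 25 (grid has 26 open cells total)

Answer: Reachable cells: 25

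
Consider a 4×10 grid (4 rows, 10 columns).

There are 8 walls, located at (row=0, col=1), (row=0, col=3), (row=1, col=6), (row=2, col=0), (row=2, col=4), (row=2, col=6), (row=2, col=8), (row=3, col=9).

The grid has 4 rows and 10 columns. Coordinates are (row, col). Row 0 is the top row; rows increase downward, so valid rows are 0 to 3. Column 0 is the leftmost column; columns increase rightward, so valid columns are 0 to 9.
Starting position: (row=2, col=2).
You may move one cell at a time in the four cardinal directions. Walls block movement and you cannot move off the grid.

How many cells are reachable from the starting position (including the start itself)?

Answer: Reachable cells: 32

Derivation:
BFS flood-fill from (row=2, col=2):
  Distance 0: (row=2, col=2)
  Distance 1: (row=1, col=2), (row=2, col=1), (row=2, col=3), (row=3, col=2)
  Distance 2: (row=0, col=2), (row=1, col=1), (row=1, col=3), (row=3, col=1), (row=3, col=3)
  Distance 3: (row=1, col=0), (row=1, col=4), (row=3, col=0), (row=3, col=4)
  Distance 4: (row=0, col=0), (row=0, col=4), (row=1, col=5), (row=3, col=5)
  Distance 5: (row=0, col=5), (row=2, col=5), (row=3, col=6)
  Distance 6: (row=0, col=6), (row=3, col=7)
  Distance 7: (row=0, col=7), (row=2, col=7), (row=3, col=8)
  Distance 8: (row=0, col=8), (row=1, col=7)
  Distance 9: (row=0, col=9), (row=1, col=8)
  Distance 10: (row=1, col=9)
  Distance 11: (row=2, col=9)
Total reachable: 32 (grid has 32 open cells total)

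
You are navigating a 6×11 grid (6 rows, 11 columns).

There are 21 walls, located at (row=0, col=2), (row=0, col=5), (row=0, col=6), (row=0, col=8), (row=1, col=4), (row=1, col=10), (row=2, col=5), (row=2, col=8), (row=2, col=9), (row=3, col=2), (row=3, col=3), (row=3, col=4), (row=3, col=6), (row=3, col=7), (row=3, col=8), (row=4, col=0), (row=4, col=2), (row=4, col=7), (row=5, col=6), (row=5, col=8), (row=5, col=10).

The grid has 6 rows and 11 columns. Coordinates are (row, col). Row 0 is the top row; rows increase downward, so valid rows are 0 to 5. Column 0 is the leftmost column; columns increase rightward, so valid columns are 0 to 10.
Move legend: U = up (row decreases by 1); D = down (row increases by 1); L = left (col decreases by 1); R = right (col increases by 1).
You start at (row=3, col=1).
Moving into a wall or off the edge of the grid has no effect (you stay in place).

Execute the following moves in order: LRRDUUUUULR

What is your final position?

Answer: Final position: (row=0, col=1)

Derivation:
Start: (row=3, col=1)
  L (left): (row=3, col=1) -> (row=3, col=0)
  R (right): (row=3, col=0) -> (row=3, col=1)
  R (right): blocked, stay at (row=3, col=1)
  D (down): (row=3, col=1) -> (row=4, col=1)
  U (up): (row=4, col=1) -> (row=3, col=1)
  U (up): (row=3, col=1) -> (row=2, col=1)
  U (up): (row=2, col=1) -> (row=1, col=1)
  U (up): (row=1, col=1) -> (row=0, col=1)
  U (up): blocked, stay at (row=0, col=1)
  L (left): (row=0, col=1) -> (row=0, col=0)
  R (right): (row=0, col=0) -> (row=0, col=1)
Final: (row=0, col=1)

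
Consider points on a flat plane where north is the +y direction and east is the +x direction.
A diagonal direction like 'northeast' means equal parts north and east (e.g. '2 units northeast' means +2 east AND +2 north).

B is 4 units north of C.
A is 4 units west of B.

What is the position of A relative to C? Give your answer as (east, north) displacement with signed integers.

Answer: A is at (east=-4, north=4) relative to C.

Derivation:
Place C at the origin (east=0, north=0).
  B is 4 units north of C: delta (east=+0, north=+4); B at (east=0, north=4).
  A is 4 units west of B: delta (east=-4, north=+0); A at (east=-4, north=4).
Therefore A relative to C: (east=-4, north=4).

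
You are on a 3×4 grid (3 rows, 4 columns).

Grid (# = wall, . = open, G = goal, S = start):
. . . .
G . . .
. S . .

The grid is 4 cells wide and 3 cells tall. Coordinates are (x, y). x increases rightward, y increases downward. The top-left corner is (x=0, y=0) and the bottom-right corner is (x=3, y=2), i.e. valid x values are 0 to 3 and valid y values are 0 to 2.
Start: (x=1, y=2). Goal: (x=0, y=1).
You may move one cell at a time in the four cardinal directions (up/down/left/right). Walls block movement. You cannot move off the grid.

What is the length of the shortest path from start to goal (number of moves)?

Answer: Shortest path length: 2

Derivation:
BFS from (x=1, y=2) until reaching (x=0, y=1):
  Distance 0: (x=1, y=2)
  Distance 1: (x=1, y=1), (x=0, y=2), (x=2, y=2)
  Distance 2: (x=1, y=0), (x=0, y=1), (x=2, y=1), (x=3, y=2)  <- goal reached here
One shortest path (2 moves): (x=1, y=2) -> (x=0, y=2) -> (x=0, y=1)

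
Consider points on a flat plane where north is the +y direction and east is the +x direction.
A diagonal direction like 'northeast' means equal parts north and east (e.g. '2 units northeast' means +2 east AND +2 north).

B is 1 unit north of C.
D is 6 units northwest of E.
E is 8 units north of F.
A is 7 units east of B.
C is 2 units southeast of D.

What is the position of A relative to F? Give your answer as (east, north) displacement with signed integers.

Answer: A is at (east=3, north=13) relative to F.

Derivation:
Place F at the origin (east=0, north=0).
  E is 8 units north of F: delta (east=+0, north=+8); E at (east=0, north=8).
  D is 6 units northwest of E: delta (east=-6, north=+6); D at (east=-6, north=14).
  C is 2 units southeast of D: delta (east=+2, north=-2); C at (east=-4, north=12).
  B is 1 unit north of C: delta (east=+0, north=+1); B at (east=-4, north=13).
  A is 7 units east of B: delta (east=+7, north=+0); A at (east=3, north=13).
Therefore A relative to F: (east=3, north=13).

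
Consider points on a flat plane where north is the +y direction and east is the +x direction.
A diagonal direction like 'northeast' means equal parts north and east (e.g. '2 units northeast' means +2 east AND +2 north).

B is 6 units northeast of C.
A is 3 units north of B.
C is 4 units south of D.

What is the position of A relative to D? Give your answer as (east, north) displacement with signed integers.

Answer: A is at (east=6, north=5) relative to D.

Derivation:
Place D at the origin (east=0, north=0).
  C is 4 units south of D: delta (east=+0, north=-4); C at (east=0, north=-4).
  B is 6 units northeast of C: delta (east=+6, north=+6); B at (east=6, north=2).
  A is 3 units north of B: delta (east=+0, north=+3); A at (east=6, north=5).
Therefore A relative to D: (east=6, north=5).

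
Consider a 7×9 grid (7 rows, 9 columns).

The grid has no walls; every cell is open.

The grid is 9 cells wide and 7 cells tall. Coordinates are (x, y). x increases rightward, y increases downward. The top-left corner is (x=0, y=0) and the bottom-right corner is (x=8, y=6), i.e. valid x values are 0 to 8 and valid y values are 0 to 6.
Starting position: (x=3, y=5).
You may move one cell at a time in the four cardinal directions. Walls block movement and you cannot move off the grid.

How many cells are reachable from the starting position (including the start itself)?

BFS flood-fill from (x=3, y=5):
  Distance 0: (x=3, y=5)
  Distance 1: (x=3, y=4), (x=2, y=5), (x=4, y=5), (x=3, y=6)
  Distance 2: (x=3, y=3), (x=2, y=4), (x=4, y=4), (x=1, y=5), (x=5, y=5), (x=2, y=6), (x=4, y=6)
  Distance 3: (x=3, y=2), (x=2, y=3), (x=4, y=3), (x=1, y=4), (x=5, y=4), (x=0, y=5), (x=6, y=5), (x=1, y=6), (x=5, y=6)
  Distance 4: (x=3, y=1), (x=2, y=2), (x=4, y=2), (x=1, y=3), (x=5, y=3), (x=0, y=4), (x=6, y=4), (x=7, y=5), (x=0, y=6), (x=6, y=6)
  Distance 5: (x=3, y=0), (x=2, y=1), (x=4, y=1), (x=1, y=2), (x=5, y=2), (x=0, y=3), (x=6, y=3), (x=7, y=4), (x=8, y=5), (x=7, y=6)
  Distance 6: (x=2, y=0), (x=4, y=0), (x=1, y=1), (x=5, y=1), (x=0, y=2), (x=6, y=2), (x=7, y=3), (x=8, y=4), (x=8, y=6)
  Distance 7: (x=1, y=0), (x=5, y=0), (x=0, y=1), (x=6, y=1), (x=7, y=2), (x=8, y=3)
  Distance 8: (x=0, y=0), (x=6, y=0), (x=7, y=1), (x=8, y=2)
  Distance 9: (x=7, y=0), (x=8, y=1)
  Distance 10: (x=8, y=0)
Total reachable: 63 (grid has 63 open cells total)

Answer: Reachable cells: 63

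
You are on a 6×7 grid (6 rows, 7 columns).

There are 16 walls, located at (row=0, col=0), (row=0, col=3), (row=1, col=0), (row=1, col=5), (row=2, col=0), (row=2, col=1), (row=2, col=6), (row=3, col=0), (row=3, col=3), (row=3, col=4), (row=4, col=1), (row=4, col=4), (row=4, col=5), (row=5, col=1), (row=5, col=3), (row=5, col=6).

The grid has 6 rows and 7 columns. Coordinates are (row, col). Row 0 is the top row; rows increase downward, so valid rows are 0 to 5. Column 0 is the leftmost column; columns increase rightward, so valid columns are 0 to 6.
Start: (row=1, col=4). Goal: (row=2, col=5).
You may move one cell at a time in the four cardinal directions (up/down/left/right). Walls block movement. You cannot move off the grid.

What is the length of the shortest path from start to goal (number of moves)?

BFS from (row=1, col=4) until reaching (row=2, col=5):
  Distance 0: (row=1, col=4)
  Distance 1: (row=0, col=4), (row=1, col=3), (row=2, col=4)
  Distance 2: (row=0, col=5), (row=1, col=2), (row=2, col=3), (row=2, col=5)  <- goal reached here
One shortest path (2 moves): (row=1, col=4) -> (row=2, col=4) -> (row=2, col=5)

Answer: Shortest path length: 2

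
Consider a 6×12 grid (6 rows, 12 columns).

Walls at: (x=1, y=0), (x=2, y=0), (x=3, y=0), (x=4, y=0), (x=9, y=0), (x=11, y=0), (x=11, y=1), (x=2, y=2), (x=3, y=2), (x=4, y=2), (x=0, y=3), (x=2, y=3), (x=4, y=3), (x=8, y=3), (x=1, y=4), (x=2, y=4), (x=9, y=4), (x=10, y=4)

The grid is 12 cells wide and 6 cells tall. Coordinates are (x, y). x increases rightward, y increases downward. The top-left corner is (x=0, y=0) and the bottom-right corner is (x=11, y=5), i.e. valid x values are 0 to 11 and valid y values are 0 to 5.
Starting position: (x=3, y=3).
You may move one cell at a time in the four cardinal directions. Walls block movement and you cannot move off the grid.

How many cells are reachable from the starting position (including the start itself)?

Answer: Reachable cells: 54

Derivation:
BFS flood-fill from (x=3, y=3):
  Distance 0: (x=3, y=3)
  Distance 1: (x=3, y=4)
  Distance 2: (x=4, y=4), (x=3, y=5)
  Distance 3: (x=5, y=4), (x=2, y=5), (x=4, y=5)
  Distance 4: (x=5, y=3), (x=6, y=4), (x=1, y=5), (x=5, y=5)
  Distance 5: (x=5, y=2), (x=6, y=3), (x=7, y=4), (x=0, y=5), (x=6, y=5)
  Distance 6: (x=5, y=1), (x=6, y=2), (x=7, y=3), (x=0, y=4), (x=8, y=4), (x=7, y=5)
  Distance 7: (x=5, y=0), (x=4, y=1), (x=6, y=1), (x=7, y=2), (x=8, y=5)
  Distance 8: (x=6, y=0), (x=3, y=1), (x=7, y=1), (x=8, y=2), (x=9, y=5)
  Distance 9: (x=7, y=0), (x=2, y=1), (x=8, y=1), (x=9, y=2), (x=10, y=5)
  Distance 10: (x=8, y=0), (x=1, y=1), (x=9, y=1), (x=10, y=2), (x=9, y=3), (x=11, y=5)
  Distance 11: (x=0, y=1), (x=10, y=1), (x=1, y=2), (x=11, y=2), (x=10, y=3), (x=11, y=4)
  Distance 12: (x=0, y=0), (x=10, y=0), (x=0, y=2), (x=1, y=3), (x=11, y=3)
Total reachable: 54 (grid has 54 open cells total)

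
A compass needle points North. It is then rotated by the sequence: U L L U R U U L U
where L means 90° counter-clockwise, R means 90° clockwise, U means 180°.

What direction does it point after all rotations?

Answer: Final heading: North

Derivation:
Start: North
  U (U-turn (180°)) -> South
  L (left (90° counter-clockwise)) -> East
  L (left (90° counter-clockwise)) -> North
  U (U-turn (180°)) -> South
  R (right (90° clockwise)) -> West
  U (U-turn (180°)) -> East
  U (U-turn (180°)) -> West
  L (left (90° counter-clockwise)) -> South
  U (U-turn (180°)) -> North
Final: North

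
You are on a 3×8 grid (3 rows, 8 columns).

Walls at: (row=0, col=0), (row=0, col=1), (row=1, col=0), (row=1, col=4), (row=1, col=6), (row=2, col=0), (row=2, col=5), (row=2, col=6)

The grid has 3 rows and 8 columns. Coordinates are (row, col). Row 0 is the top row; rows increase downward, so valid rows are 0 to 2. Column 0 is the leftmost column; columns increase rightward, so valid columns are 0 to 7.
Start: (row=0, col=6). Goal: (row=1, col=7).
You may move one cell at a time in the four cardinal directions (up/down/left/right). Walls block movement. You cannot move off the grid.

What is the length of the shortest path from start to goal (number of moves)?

Answer: Shortest path length: 2

Derivation:
BFS from (row=0, col=6) until reaching (row=1, col=7):
  Distance 0: (row=0, col=6)
  Distance 1: (row=0, col=5), (row=0, col=7)
  Distance 2: (row=0, col=4), (row=1, col=5), (row=1, col=7)  <- goal reached here
One shortest path (2 moves): (row=0, col=6) -> (row=0, col=7) -> (row=1, col=7)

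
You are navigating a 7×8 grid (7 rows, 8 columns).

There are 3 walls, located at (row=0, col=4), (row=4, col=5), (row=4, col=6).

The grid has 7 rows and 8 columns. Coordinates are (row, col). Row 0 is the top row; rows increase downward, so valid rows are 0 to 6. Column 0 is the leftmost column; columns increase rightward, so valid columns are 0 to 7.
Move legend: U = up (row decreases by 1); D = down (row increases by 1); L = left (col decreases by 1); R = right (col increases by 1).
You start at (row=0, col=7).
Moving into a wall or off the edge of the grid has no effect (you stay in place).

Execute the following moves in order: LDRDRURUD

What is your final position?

Answer: Final position: (row=1, col=7)

Derivation:
Start: (row=0, col=7)
  L (left): (row=0, col=7) -> (row=0, col=6)
  D (down): (row=0, col=6) -> (row=1, col=6)
  R (right): (row=1, col=6) -> (row=1, col=7)
  D (down): (row=1, col=7) -> (row=2, col=7)
  R (right): blocked, stay at (row=2, col=7)
  U (up): (row=2, col=7) -> (row=1, col=7)
  R (right): blocked, stay at (row=1, col=7)
  U (up): (row=1, col=7) -> (row=0, col=7)
  D (down): (row=0, col=7) -> (row=1, col=7)
Final: (row=1, col=7)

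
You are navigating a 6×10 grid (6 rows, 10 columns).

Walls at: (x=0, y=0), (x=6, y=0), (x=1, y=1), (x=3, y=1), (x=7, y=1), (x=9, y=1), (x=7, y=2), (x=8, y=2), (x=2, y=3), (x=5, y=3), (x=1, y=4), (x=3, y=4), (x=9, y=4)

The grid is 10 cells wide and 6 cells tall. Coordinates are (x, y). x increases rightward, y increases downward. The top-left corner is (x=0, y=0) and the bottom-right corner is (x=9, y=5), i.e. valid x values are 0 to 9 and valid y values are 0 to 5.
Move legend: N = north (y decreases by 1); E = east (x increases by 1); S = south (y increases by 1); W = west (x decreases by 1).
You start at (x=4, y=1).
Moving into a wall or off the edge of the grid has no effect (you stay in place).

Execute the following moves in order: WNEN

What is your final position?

Start: (x=4, y=1)
  W (west): blocked, stay at (x=4, y=1)
  N (north): (x=4, y=1) -> (x=4, y=0)
  E (east): (x=4, y=0) -> (x=5, y=0)
  N (north): blocked, stay at (x=5, y=0)
Final: (x=5, y=0)

Answer: Final position: (x=5, y=0)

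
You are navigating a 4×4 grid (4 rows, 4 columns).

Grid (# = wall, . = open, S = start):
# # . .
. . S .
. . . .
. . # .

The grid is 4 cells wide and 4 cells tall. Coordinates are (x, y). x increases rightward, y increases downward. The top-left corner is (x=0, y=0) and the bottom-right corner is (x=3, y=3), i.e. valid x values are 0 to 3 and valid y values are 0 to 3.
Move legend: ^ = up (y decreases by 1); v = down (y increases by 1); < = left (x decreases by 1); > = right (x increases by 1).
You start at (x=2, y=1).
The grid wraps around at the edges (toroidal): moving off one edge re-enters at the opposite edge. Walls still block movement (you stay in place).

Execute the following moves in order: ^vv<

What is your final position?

Answer: Final position: (x=1, y=2)

Derivation:
Start: (x=2, y=1)
  ^ (up): (x=2, y=1) -> (x=2, y=0)
  v (down): (x=2, y=0) -> (x=2, y=1)
  v (down): (x=2, y=1) -> (x=2, y=2)
  < (left): (x=2, y=2) -> (x=1, y=2)
Final: (x=1, y=2)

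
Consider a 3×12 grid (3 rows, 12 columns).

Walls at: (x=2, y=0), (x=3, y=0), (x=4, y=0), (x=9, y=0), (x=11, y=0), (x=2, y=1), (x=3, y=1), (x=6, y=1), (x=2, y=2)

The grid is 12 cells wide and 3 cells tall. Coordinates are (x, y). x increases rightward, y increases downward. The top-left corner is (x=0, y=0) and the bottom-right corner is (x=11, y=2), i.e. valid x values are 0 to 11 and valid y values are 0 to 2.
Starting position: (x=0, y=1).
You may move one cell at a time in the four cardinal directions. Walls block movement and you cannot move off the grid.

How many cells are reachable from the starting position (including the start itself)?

Answer: Reachable cells: 6

Derivation:
BFS flood-fill from (x=0, y=1):
  Distance 0: (x=0, y=1)
  Distance 1: (x=0, y=0), (x=1, y=1), (x=0, y=2)
  Distance 2: (x=1, y=0), (x=1, y=2)
Total reachable: 6 (grid has 27 open cells total)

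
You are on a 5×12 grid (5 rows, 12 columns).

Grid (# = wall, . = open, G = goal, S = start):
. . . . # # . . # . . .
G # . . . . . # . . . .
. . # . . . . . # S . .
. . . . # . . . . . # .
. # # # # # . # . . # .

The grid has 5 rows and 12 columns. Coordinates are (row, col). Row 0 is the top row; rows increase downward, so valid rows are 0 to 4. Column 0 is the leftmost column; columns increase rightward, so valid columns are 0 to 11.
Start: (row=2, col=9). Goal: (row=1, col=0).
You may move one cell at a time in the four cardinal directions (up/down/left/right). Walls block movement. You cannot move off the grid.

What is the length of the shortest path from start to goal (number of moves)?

BFS from (row=2, col=9) until reaching (row=1, col=0):
  Distance 0: (row=2, col=9)
  Distance 1: (row=1, col=9), (row=2, col=10), (row=3, col=9)
  Distance 2: (row=0, col=9), (row=1, col=8), (row=1, col=10), (row=2, col=11), (row=3, col=8), (row=4, col=9)
  Distance 3: (row=0, col=10), (row=1, col=11), (row=3, col=7), (row=3, col=11), (row=4, col=8)
  Distance 4: (row=0, col=11), (row=2, col=7), (row=3, col=6), (row=4, col=11)
  Distance 5: (row=2, col=6), (row=3, col=5), (row=4, col=6)
  Distance 6: (row=1, col=6), (row=2, col=5)
  Distance 7: (row=0, col=6), (row=1, col=5), (row=2, col=4)
  Distance 8: (row=0, col=7), (row=1, col=4), (row=2, col=3)
  Distance 9: (row=1, col=3), (row=3, col=3)
  Distance 10: (row=0, col=3), (row=1, col=2), (row=3, col=2)
  Distance 11: (row=0, col=2), (row=3, col=1)
  Distance 12: (row=0, col=1), (row=2, col=1), (row=3, col=0)
  Distance 13: (row=0, col=0), (row=2, col=0), (row=4, col=0)
  Distance 14: (row=1, col=0)  <- goal reached here
One shortest path (14 moves): (row=2, col=9) -> (row=3, col=9) -> (row=3, col=8) -> (row=3, col=7) -> (row=3, col=6) -> (row=3, col=5) -> (row=2, col=5) -> (row=2, col=4) -> (row=2, col=3) -> (row=1, col=3) -> (row=1, col=2) -> (row=0, col=2) -> (row=0, col=1) -> (row=0, col=0) -> (row=1, col=0)

Answer: Shortest path length: 14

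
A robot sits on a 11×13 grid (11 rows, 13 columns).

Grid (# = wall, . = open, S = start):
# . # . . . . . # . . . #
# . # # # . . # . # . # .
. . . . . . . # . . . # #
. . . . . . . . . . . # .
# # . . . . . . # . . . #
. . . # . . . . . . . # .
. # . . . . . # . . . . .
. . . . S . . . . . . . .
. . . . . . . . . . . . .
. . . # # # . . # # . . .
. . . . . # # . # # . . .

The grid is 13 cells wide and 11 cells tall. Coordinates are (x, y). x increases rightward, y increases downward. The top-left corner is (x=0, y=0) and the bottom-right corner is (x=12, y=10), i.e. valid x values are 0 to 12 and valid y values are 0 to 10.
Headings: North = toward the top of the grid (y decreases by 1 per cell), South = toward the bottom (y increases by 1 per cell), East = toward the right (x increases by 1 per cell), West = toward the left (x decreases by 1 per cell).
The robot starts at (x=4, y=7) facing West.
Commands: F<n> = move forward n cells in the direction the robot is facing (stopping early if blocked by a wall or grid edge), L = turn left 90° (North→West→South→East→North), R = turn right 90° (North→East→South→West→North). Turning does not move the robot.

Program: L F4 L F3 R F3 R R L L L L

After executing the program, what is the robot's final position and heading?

Start: (x=4, y=7), facing West
  L: turn left, now facing South
  F4: move forward 1/4 (blocked), now at (x=4, y=8)
  L: turn left, now facing East
  F3: move forward 3, now at (x=7, y=8)
  R: turn right, now facing South
  F3: move forward 2/3 (blocked), now at (x=7, y=10)
  R: turn right, now facing West
  R: turn right, now facing North
  L: turn left, now facing West
  L: turn left, now facing South
  L: turn left, now facing East
  L: turn left, now facing North
Final: (x=7, y=10), facing North

Answer: Final position: (x=7, y=10), facing North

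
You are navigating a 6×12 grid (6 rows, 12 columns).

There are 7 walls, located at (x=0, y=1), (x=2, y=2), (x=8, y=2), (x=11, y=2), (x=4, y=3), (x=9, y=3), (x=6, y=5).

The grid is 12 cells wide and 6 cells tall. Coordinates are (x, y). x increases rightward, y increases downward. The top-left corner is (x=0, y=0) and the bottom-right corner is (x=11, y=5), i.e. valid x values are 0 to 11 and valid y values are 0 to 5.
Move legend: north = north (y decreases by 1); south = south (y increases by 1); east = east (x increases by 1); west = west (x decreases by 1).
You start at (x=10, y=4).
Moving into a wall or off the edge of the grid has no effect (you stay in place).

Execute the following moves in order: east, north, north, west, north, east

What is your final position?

Answer: Final position: (x=10, y=2)

Derivation:
Start: (x=10, y=4)
  east (east): (x=10, y=4) -> (x=11, y=4)
  north (north): (x=11, y=4) -> (x=11, y=3)
  north (north): blocked, stay at (x=11, y=3)
  west (west): (x=11, y=3) -> (x=10, y=3)
  north (north): (x=10, y=3) -> (x=10, y=2)
  east (east): blocked, stay at (x=10, y=2)
Final: (x=10, y=2)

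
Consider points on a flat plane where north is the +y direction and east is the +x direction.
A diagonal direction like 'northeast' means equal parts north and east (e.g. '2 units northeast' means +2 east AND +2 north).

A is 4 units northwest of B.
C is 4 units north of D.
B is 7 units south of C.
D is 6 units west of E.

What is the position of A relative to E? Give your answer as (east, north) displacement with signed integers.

Answer: A is at (east=-10, north=1) relative to E.

Derivation:
Place E at the origin (east=0, north=0).
  D is 6 units west of E: delta (east=-6, north=+0); D at (east=-6, north=0).
  C is 4 units north of D: delta (east=+0, north=+4); C at (east=-6, north=4).
  B is 7 units south of C: delta (east=+0, north=-7); B at (east=-6, north=-3).
  A is 4 units northwest of B: delta (east=-4, north=+4); A at (east=-10, north=1).
Therefore A relative to E: (east=-10, north=1).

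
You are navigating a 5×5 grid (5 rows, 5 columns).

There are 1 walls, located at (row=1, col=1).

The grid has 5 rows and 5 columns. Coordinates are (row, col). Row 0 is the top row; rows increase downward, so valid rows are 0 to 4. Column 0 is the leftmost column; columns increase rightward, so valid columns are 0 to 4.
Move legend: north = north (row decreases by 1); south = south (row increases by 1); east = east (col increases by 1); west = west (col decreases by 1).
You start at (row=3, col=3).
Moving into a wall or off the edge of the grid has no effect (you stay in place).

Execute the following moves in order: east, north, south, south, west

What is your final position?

Answer: Final position: (row=4, col=3)

Derivation:
Start: (row=3, col=3)
  east (east): (row=3, col=3) -> (row=3, col=4)
  north (north): (row=3, col=4) -> (row=2, col=4)
  south (south): (row=2, col=4) -> (row=3, col=4)
  south (south): (row=3, col=4) -> (row=4, col=4)
  west (west): (row=4, col=4) -> (row=4, col=3)
Final: (row=4, col=3)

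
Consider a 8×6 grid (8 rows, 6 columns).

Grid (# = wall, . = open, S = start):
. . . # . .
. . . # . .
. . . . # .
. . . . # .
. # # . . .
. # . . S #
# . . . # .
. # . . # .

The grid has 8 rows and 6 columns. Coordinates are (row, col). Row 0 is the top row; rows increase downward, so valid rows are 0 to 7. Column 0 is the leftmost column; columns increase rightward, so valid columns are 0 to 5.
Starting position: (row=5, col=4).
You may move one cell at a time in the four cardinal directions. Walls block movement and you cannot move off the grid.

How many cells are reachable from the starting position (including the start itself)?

BFS flood-fill from (row=5, col=4):
  Distance 0: (row=5, col=4)
  Distance 1: (row=4, col=4), (row=5, col=3)
  Distance 2: (row=4, col=3), (row=4, col=5), (row=5, col=2), (row=6, col=3)
  Distance 3: (row=3, col=3), (row=3, col=5), (row=6, col=2), (row=7, col=3)
  Distance 4: (row=2, col=3), (row=2, col=5), (row=3, col=2), (row=6, col=1), (row=7, col=2)
  Distance 5: (row=1, col=5), (row=2, col=2), (row=3, col=1)
  Distance 6: (row=0, col=5), (row=1, col=2), (row=1, col=4), (row=2, col=1), (row=3, col=0)
  Distance 7: (row=0, col=2), (row=0, col=4), (row=1, col=1), (row=2, col=0), (row=4, col=0)
  Distance 8: (row=0, col=1), (row=1, col=0), (row=5, col=0)
  Distance 9: (row=0, col=0)
Total reachable: 33 (grid has 36 open cells total)

Answer: Reachable cells: 33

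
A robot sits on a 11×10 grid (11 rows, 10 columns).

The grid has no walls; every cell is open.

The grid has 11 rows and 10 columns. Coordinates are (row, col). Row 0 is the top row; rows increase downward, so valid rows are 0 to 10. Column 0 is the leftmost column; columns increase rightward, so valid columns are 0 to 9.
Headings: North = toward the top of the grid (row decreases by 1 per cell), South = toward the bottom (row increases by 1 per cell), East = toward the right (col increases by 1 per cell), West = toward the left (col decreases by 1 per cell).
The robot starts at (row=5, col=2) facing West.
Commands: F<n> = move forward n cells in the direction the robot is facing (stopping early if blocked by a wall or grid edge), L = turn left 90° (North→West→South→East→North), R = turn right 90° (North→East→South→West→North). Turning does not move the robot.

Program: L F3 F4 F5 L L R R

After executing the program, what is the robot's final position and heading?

Answer: Final position: (row=10, col=2), facing South

Derivation:
Start: (row=5, col=2), facing West
  L: turn left, now facing South
  F3: move forward 3, now at (row=8, col=2)
  F4: move forward 2/4 (blocked), now at (row=10, col=2)
  F5: move forward 0/5 (blocked), now at (row=10, col=2)
  L: turn left, now facing East
  L: turn left, now facing North
  R: turn right, now facing East
  R: turn right, now facing South
Final: (row=10, col=2), facing South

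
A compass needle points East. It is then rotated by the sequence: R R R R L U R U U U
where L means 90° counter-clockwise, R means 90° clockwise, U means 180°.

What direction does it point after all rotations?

Start: East
  R (right (90° clockwise)) -> South
  R (right (90° clockwise)) -> West
  R (right (90° clockwise)) -> North
  R (right (90° clockwise)) -> East
  L (left (90° counter-clockwise)) -> North
  U (U-turn (180°)) -> South
  R (right (90° clockwise)) -> West
  U (U-turn (180°)) -> East
  U (U-turn (180°)) -> West
  U (U-turn (180°)) -> East
Final: East

Answer: Final heading: East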